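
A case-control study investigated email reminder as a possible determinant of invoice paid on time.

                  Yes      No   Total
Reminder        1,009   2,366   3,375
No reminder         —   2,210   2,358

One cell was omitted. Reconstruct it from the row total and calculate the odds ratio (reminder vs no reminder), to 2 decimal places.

6.37

The missing cell is in the unexposed row: 2358 − 2210 = 148.
So a = 1009, b = 2366, c = 148, d = 2210.
OR = (a·d)/(b·c) = (1009 × 2210) / (2366 × 148) = 2229890 / 350168 = 6.36806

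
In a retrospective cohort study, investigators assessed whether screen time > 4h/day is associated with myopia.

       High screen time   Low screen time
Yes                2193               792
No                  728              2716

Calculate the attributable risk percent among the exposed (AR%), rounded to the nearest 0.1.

Reading the table with exposure as columns: a = 2193 (High screen time, case), b = 728 (High screen time, non-case), c = 792 (Low screen time, case), d = 2716.
Risk in exposed = 2193/2921 = 0.75077; risk in unexposed = 792/3508 = 0.22577.
RR = 0.75077/0.22577 = 3.32538
AR% = (RR − 1)/RR × 100 = (3.32538 − 1)/3.32538 × 100 = 69.9283%

69.9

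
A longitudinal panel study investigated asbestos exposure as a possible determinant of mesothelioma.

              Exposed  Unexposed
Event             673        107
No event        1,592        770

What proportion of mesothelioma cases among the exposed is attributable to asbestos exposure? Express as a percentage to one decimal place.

58.9

Reading the table with exposure as columns: a = 673 (Exposed, case), b = 1592 (Exposed, non-case), c = 107 (Unexposed, case), d = 770.
Risk in exposed = 673/2265 = 0.29713; risk in unexposed = 107/877 = 0.12201.
RR = 0.29713/0.12201 = 2.43536
AR% = (RR − 1)/RR × 100 = (2.43536 − 1)/2.43536 × 100 = 58.9383%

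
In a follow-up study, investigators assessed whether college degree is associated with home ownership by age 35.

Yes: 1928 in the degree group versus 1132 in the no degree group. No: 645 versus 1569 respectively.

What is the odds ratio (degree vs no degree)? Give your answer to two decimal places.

4.14

From the description: a = 1928, b = 645, c = 1132, d = 1569.
OR = (a·d)/(b·c) = (1928 × 1569) / (645 × 1132) = 3025032 / 730140 = 4.14308
The odds of home ownership by age 35 are about 4.14 times as high in the degree group.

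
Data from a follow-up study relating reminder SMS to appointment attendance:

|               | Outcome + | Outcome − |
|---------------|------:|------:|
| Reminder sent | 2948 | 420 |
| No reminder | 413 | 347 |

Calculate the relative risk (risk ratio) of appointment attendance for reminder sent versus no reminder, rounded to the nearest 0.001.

Cells: a = 2948, b = 420, c = 413, d = 347.
Risk in exposed = 2948/3368 = 0.87530; risk in unexposed = 413/760 = 0.54342.
RR = 0.87530 / 0.54342 = 1.61072
The risk among the exposed is 1.61 times that among the unexposed.

1.611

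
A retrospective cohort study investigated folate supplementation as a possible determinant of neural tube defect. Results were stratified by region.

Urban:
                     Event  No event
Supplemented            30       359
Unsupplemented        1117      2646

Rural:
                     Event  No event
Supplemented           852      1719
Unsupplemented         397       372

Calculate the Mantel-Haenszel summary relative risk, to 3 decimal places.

RR_MH = Σ(aᵢ·n₀ᵢ/nᵢ) / Σ(cᵢ·n₁ᵢ/nᵢ), with n₁ᵢ = aᵢ+bᵢ (exposed), n₀ᵢ = cᵢ+dᵢ (unexposed), nᵢ = n₁ᵢ+n₀ᵢ.
Stratum 1 (Urban): n₁ = 389, n₀ = 3763, n = 4152; a·n₀/n = 30·3763/4152 = 27.1893; c·n₁/n = 1117·389/4152 = 104.6515
Stratum 2 (Rural): n₁ = 2571, n₀ = 769, n = 3340; a·n₀/n = 852·769/3340 = 196.1641; c·n₁/n = 397·2571/3340 = 305.5949
RR_MH = (27.1893 + 196.1641) / (104.6515 + 305.5949) = 223.3534 / 410.2464 = 0.54444

0.544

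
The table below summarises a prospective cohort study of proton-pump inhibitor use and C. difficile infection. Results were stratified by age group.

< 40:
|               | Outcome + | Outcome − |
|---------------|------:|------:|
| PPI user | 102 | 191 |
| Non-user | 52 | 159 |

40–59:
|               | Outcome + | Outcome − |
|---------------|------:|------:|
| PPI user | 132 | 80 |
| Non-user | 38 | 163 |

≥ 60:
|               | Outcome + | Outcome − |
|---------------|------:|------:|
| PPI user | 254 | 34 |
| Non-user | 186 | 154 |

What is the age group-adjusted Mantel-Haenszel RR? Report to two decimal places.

1.81

RR_MH = Σ(aᵢ·n₀ᵢ/nᵢ) / Σ(cᵢ·n₁ᵢ/nᵢ), with n₁ᵢ = aᵢ+bᵢ (exposed), n₀ᵢ = cᵢ+dᵢ (unexposed), nᵢ = n₁ᵢ+n₀ᵢ.
Stratum 1 (< 40): n₁ = 293, n₀ = 211, n = 504; a·n₀/n = 102·211/504 = 42.7024; c·n₁/n = 52·293/504 = 30.2302
Stratum 2 (40–59): n₁ = 212, n₀ = 201, n = 413; a·n₀/n = 132·201/413 = 64.2421; c·n₁/n = 38·212/413 = 19.5061
Stratum 3 (≥ 60): n₁ = 288, n₀ = 340, n = 628; a·n₀/n = 254·340/628 = 137.5159; c·n₁/n = 186·288/628 = 85.2994
RR_MH = (42.7024 + 64.2421 + 137.5159) / (30.2302 + 19.5061 + 85.2994) = 244.4604 / 135.0356 = 1.81034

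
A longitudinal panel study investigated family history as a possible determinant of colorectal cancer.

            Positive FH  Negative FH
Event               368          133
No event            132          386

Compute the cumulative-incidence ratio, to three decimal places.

2.872

Reading the table with exposure as columns: a = 368 (Positive FH, case), b = 132 (Positive FH, non-case), c = 133 (Negative FH, case), d = 386.
Risk in exposed = 368/500 = 0.73600; risk in unexposed = 133/519 = 0.25626.
RR = 0.73600 / 0.25626 = 2.87206
The risk among the exposed is 2.87 times that among the unexposed.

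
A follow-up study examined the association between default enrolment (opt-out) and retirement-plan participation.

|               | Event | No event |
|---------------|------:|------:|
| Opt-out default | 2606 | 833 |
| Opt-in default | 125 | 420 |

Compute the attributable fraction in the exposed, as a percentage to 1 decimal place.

Cells: a = 2606, b = 833, c = 125, d = 420.
Risk in exposed = 2606/3439 = 0.75778; risk in unexposed = 125/545 = 0.22936.
RR = 0.75778/0.22936 = 3.30391
AR% = (RR − 1)/RR × 100 = (3.30391 − 1)/3.30391 × 100 = 69.7329%

69.7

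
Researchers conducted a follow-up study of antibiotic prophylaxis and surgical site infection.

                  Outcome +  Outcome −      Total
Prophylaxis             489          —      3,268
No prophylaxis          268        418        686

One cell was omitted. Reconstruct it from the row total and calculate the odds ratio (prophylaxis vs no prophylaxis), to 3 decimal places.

0.274

The missing cell is in the exposed row: 3268 − 489 = 2779.
So a = 489, b = 2779, c = 268, d = 418.
OR = (a·d)/(b·c) = (489 × 418) / (2779 × 268) = 204402 / 744772 = 0.27445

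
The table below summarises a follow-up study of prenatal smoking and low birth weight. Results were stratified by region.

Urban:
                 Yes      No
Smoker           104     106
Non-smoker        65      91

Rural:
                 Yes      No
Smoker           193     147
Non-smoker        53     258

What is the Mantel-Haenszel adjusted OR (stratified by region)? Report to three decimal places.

3.324

OR_MH = Σ(aᵢdᵢ/nᵢ) / Σ(bᵢcᵢ/nᵢ), where nᵢ is the stratum total.
Stratum 1 (Urban): n = 366; a·d/n = 104·91/366 = 25.8579; b·c/n = 106·65/366 = 18.8251
Stratum 2 (Rural): n = 651; a·d/n = 193·258/651 = 76.4885; b·c/n = 147·53/651 = 11.9677
OR_MH = (25.8579 + 76.4885) / (18.8251 + 11.9677) = 102.3464 / 30.7929 = 3.32370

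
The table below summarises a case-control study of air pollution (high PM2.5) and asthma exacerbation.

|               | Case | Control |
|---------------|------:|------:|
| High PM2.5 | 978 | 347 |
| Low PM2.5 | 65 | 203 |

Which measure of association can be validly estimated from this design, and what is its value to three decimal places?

Cells: a = 978, b = 347, c = 65, d = 203.
This is a case-control study: participants were sampled on outcome status, so risks in the source population cannot be estimated directly — relative risk is not valid here. The odds ratio is the appropriate measure.
OR = (a·d)/(b·c) = (978 × 203) / (347 × 65) = 198534 / 22555 = 8.80222

8.802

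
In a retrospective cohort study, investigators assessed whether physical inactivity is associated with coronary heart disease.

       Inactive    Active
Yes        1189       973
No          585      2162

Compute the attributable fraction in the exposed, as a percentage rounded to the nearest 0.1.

Reading the table with exposure as columns: a = 1189 (Inactive, case), b = 585 (Inactive, non-case), c = 973 (Active, case), d = 2162.
Risk in exposed = 1189/1774 = 0.67024; risk in unexposed = 973/3135 = 0.31037.
RR = 0.67024/0.31037 = 2.15950
AR% = (RR − 1)/RR × 100 = (2.15950 − 1)/2.15950 × 100 = 53.6930%

53.7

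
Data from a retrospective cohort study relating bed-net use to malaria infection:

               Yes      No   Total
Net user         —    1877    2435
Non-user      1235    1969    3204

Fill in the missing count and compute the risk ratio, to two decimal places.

The missing cell is in the exposed row: 2435 − 1877 = 558.
So a = 558, b = 1877, c = 1235, d = 1969.
RR = [a/(a+b)] / [c/(c+d)] = (558/2435) / (1235/3204) = 0.22916/0.38546 = 0.59451

0.59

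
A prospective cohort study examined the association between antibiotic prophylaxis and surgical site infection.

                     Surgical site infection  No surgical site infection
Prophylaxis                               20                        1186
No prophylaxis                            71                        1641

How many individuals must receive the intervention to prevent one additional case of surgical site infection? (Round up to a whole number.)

41

Risk in treated group = 20/1206 = 0.01658; risk in control = 71/1712 = 0.04147.
Absolute risk reduction = 0.04147 − 0.01658 = 0.02489
NNT = 1 / ARR = 1 / 0.02489 = 40.180 → round up → 41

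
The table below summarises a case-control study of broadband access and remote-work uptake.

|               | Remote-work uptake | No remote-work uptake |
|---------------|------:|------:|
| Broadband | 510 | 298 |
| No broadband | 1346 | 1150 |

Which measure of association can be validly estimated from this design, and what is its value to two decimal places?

Cells: a = 510, b = 298, c = 1346, d = 1150.
This is a case-control study: participants were sampled on outcome status, so risks in the source population cannot be estimated directly — relative risk is not valid here. The odds ratio is the appropriate measure.
OR = (a·d)/(b·c) = (510 × 1150) / (298 × 1346) = 586500 / 401108 = 1.46220

1.46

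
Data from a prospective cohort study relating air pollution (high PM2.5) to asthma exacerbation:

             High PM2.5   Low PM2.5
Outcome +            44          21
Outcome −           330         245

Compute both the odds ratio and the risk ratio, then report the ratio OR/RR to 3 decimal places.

Reading the table with exposure as columns: a = 44 (High PM2.5, case), b = 330 (High PM2.5, non-case), c = 21 (Low PM2.5, case), d = 245.
OR = (44·245)/(330·21) = 10780/6930 = 1.55556
Risk in exposed = 44/374 = 0.11765; risk in unexposed = 21/266 = 0.07895; RR = 1.49020
OR/RR = 1.55556 / 1.49020 = 1.04386
The outcome is not rare, so the OR lies further from 1 than the RR.

1.044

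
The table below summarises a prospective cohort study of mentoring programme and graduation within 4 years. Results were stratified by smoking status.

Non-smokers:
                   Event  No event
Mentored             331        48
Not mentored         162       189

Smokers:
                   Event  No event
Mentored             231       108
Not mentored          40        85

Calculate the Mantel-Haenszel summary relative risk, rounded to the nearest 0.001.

RR_MH = Σ(aᵢ·n₀ᵢ/nᵢ) / Σ(cᵢ·n₁ᵢ/nᵢ), with n₁ᵢ = aᵢ+bᵢ (exposed), n₀ᵢ = cᵢ+dᵢ (unexposed), nᵢ = n₁ᵢ+n₀ᵢ.
Stratum 1 (Non-smokers): n₁ = 379, n₀ = 351, n = 730; a·n₀/n = 331·351/730 = 159.1521; c·n₁/n = 162·379/730 = 84.1068
Stratum 2 (Smokers): n₁ = 339, n₀ = 125, n = 464; a·n₀/n = 231·125/464 = 62.2306; c·n₁/n = 40·339/464 = 29.2241
RR_MH = (159.1521 + 62.2306) / (84.1068 + 29.2241) = 221.3827 / 113.3310 = 1.95342

1.953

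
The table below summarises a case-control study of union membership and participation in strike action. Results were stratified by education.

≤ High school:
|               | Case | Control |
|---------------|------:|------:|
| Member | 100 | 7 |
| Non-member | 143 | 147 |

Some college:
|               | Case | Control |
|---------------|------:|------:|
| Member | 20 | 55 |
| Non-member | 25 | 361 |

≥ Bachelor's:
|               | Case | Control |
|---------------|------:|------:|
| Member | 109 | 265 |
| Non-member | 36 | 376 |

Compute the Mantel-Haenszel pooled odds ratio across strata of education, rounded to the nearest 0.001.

OR_MH = Σ(aᵢdᵢ/nᵢ) / Σ(bᵢcᵢ/nᵢ), where nᵢ is the stratum total.
Stratum 1 (≤ High school): n = 397; a·d/n = 100·147/397 = 37.0277; b·c/n = 7·143/397 = 2.5214
Stratum 2 (Some college): n = 461; a·d/n = 20·361/461 = 15.6616; b·c/n = 55·25/461 = 2.9826
Stratum 3 (≥ Bachelor's): n = 786; a·d/n = 109·376/786 = 52.1425; b·c/n = 265·36/786 = 12.1374
OR_MH = (37.0277 + 15.6616 + 52.1425) / (2.5214 + 2.9826 + 12.1374) = 104.8318 / 17.6415 = 5.94235

5.942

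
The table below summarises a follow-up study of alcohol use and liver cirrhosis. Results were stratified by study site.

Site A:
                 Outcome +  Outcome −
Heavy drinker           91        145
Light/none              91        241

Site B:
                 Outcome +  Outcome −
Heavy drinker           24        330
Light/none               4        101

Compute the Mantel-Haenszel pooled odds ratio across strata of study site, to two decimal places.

OR_MH = Σ(aᵢdᵢ/nᵢ) / Σ(bᵢcᵢ/nᵢ), where nᵢ is the stratum total.
Stratum 1 (Site A): n = 568; a·d/n = 91·241/568 = 38.6109; b·c/n = 145·91/568 = 23.2306
Stratum 2 (Site B): n = 459; a·d/n = 24·101/459 = 5.2810; b·c/n = 330·4/459 = 2.8758
OR_MH = (38.6109 + 5.2810) / (23.2306 + 2.8758) = 43.8920 / 26.1065 = 1.68127

1.68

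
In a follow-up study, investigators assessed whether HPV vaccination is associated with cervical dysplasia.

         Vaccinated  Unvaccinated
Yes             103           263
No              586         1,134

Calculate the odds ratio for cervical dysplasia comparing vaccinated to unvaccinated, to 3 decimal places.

0.758

Reading the table with exposure as columns: a = 103 (Vaccinated, case), b = 586 (Vaccinated, non-case), c = 263 (Unvaccinated, case), d = 1134.
OR = (a·d)/(b·c) = (103 × 1134) / (586 × 263) = 116802 / 154118 = 0.75787
Exposure is associated with lower odds of cervical dysplasia (OR = 0.76 < 1).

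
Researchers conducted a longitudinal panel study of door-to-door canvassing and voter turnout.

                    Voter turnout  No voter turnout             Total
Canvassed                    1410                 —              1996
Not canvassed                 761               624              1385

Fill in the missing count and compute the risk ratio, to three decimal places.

1.286

The missing cell is in the exposed row: 1996 − 1410 = 586.
So a = 1410, b = 586, c = 761, d = 624.
RR = [a/(a+b)] / [c/(c+d)] = (1410/1996) / (761/1385) = 0.70641/0.54946 = 1.28565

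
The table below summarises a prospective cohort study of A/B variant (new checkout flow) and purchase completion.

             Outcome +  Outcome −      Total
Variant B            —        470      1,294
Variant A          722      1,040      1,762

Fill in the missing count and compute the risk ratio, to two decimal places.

1.55

The missing cell is in the exposed row: 1294 − 470 = 824.
So a = 824, b = 470, c = 722, d = 1040.
RR = [a/(a+b)] / [c/(c+d)] = (824/1294) / (722/1762) = 0.63679/0.40976 = 1.55404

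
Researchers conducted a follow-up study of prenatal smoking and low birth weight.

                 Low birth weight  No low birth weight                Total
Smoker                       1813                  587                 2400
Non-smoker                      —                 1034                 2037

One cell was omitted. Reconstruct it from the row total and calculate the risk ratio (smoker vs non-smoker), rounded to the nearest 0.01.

1.53

The missing cell is in the unexposed row: 2037 − 1034 = 1003.
So a = 1813, b = 587, c = 1003, d = 1034.
RR = [a/(a+b)] / [c/(c+d)] = (1813/2400) / (1003/2037) = 0.75542/0.49239 = 1.53418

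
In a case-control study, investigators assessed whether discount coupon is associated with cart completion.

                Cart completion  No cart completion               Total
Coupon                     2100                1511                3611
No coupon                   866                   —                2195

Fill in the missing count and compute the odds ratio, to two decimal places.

2.13

The missing cell is in the unexposed row: 2195 − 866 = 1329.
So a = 2100, b = 1511, c = 866, d = 1329.
OR = (a·d)/(b·c) = (2100 × 1329) / (1511 × 866) = 2790900 / 1308526 = 2.13286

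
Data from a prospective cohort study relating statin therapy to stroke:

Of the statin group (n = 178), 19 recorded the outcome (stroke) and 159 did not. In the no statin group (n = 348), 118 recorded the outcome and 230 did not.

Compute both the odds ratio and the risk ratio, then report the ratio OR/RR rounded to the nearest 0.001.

From the description: a = 19, b = 159, c = 118, d = 230.
OR = (19·230)/(159·118) = 4370/18762 = 0.23292
Risk in exposed = 19/178 = 0.10674; risk in unexposed = 118/348 = 0.33908; RR = 0.31480
OR/RR = 0.23292 / 0.31480 = 0.73990
The outcome is not rare, so the OR lies further from 1 than the RR.

0.740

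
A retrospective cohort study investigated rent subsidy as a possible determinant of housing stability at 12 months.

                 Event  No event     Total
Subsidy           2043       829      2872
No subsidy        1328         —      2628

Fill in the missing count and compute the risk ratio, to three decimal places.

1.408

The missing cell is in the unexposed row: 2628 − 1328 = 1300.
So a = 2043, b = 829, c = 1328, d = 1300.
RR = [a/(a+b)] / [c/(c+d)] = (2043/2872) / (1328/2628) = 0.71135/0.50533 = 1.40770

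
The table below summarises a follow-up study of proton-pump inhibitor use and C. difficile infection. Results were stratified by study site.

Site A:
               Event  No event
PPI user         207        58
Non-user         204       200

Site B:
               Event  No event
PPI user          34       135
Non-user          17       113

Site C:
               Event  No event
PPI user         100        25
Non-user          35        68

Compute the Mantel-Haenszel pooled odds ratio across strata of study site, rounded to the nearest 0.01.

OR_MH = Σ(aᵢdᵢ/nᵢ) / Σ(bᵢcᵢ/nᵢ), where nᵢ is the stratum total.
Stratum 1 (Site A): n = 669; a·d/n = 207·200/669 = 61.8834; b·c/n = 58·204/669 = 17.6861
Stratum 2 (Site B): n = 299; a·d/n = 34·113/299 = 12.8495; b·c/n = 135·17/299 = 7.6756
Stratum 3 (Site C): n = 228; a·d/n = 100·68/228 = 29.8246; b·c/n = 25·35/228 = 3.8377
OR_MH = (61.8834 + 12.8495 + 29.8246) / (17.6861 + 7.6756 + 3.8377) = 104.5575 / 29.1994 = 3.58081

3.58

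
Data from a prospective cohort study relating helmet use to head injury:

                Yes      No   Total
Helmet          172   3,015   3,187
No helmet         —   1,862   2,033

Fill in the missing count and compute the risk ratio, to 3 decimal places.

0.642

The missing cell is in the unexposed row: 2033 − 1862 = 171.
So a = 172, b = 3015, c = 171, d = 1862.
RR = [a/(a+b)] / [c/(c+d)] = (172/3187) / (171/2033) = 0.05397/0.08411 = 0.64163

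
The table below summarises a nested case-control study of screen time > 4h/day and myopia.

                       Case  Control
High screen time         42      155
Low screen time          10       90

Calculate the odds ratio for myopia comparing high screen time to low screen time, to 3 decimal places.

Cells: a = 42, b = 155, c = 10, d = 90.
OR = (a·d)/(b·c) = (42 × 90) / (155 × 10) = 3780 / 1550 = 2.43871
The odds of myopia are about 2.44 times as high in the high screen time group.

2.439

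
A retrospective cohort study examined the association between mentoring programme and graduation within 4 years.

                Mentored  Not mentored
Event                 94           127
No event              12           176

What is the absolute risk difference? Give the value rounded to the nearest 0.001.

Reading the table with exposure as columns: a = 94 (Mentored, case), b = 12 (Mentored, non-case), c = 127 (Not mentored, case), d = 176.
Risk in exposed = 94/106 = 0.886792; risk in unexposed = 127/303 = 0.419142.
Risk difference = 0.886792 − 0.419142 = 0.467651

0.468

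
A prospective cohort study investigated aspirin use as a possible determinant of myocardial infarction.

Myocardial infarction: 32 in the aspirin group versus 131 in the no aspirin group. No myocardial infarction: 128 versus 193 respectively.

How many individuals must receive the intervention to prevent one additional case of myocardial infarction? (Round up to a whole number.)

5

Risk in treated group = 32/160 = 0.20000; risk in control = 131/324 = 0.40432.
Absolute risk reduction = 0.40432 − 0.20000 = 0.20432
NNT = 1 / ARR = 1 / 0.20432 = 4.894 → round up → 5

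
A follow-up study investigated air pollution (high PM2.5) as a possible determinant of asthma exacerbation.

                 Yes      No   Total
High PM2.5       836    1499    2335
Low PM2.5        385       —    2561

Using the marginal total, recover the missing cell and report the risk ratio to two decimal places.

2.38

The missing cell is in the unexposed row: 2561 − 385 = 2176.
So a = 836, b = 1499, c = 385, d = 2176.
RR = [a/(a+b)] / [c/(c+d)] = (836/2335) / (385/2561) = 0.35803/0.15033 = 2.38160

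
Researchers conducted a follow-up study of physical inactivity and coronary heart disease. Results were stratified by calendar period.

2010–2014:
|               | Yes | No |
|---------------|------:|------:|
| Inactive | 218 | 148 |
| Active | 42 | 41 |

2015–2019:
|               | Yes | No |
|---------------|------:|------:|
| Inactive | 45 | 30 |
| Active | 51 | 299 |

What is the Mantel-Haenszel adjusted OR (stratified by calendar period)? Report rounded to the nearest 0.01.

2.96

OR_MH = Σ(aᵢdᵢ/nᵢ) / Σ(bᵢcᵢ/nᵢ), where nᵢ is the stratum total.
Stratum 1 (2010–2014): n = 449; a·d/n = 218·41/449 = 19.9065; b·c/n = 148·42/449 = 13.8441
Stratum 2 (2015–2019): n = 425; a·d/n = 45·299/425 = 31.6588; b·c/n = 30·51/425 = 3.6000
OR_MH = (19.9065 + 31.6588) / (13.8441 + 3.6000) = 51.5653 / 17.4441 = 2.95603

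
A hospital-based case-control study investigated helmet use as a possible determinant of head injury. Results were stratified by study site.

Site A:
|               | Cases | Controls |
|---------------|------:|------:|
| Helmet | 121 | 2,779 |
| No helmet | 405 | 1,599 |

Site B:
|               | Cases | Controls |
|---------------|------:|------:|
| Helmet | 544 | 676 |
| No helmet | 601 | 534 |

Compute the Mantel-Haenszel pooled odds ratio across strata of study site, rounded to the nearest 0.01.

0.40

OR_MH = Σ(aᵢdᵢ/nᵢ) / Σ(bᵢcᵢ/nᵢ), where nᵢ is the stratum total.
Stratum 1 (Site A): n = 4904; a·d/n = 121·1599/4904 = 39.4533; b·c/n = 2779·405/4904 = 229.5055
Stratum 2 (Site B): n = 2355; a·d/n = 544·534/2355 = 123.3529; b·c/n = 676·601/2355 = 172.5163
OR_MH = (39.4533 + 123.3529) / (229.5055 + 172.5163) = 162.8062 / 402.0219 = 0.40497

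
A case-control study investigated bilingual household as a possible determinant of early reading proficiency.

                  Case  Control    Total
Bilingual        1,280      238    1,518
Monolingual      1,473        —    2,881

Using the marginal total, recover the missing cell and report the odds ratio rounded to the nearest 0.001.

5.141

The missing cell is in the unexposed row: 2881 − 1473 = 1408.
So a = 1280, b = 238, c = 1473, d = 1408.
OR = (a·d)/(b·c) = (1280 × 1408) / (238 × 1473) = 1802240 / 350574 = 5.14083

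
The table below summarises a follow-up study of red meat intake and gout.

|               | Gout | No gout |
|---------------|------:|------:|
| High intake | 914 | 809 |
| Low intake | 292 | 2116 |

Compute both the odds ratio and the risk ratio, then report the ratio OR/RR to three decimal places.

Cells: a = 914, b = 809, c = 292, d = 2116.
OR = (914·2116)/(809·292) = 1934024/236228 = 8.18711
Risk in exposed = 914/1723 = 0.53047; risk in unexposed = 292/2408 = 0.12126; RR = 4.37456
OR/RR = 8.18711 / 4.37456 = 1.87153
The outcome is not rare, so the OR lies further from 1 than the RR.

1.872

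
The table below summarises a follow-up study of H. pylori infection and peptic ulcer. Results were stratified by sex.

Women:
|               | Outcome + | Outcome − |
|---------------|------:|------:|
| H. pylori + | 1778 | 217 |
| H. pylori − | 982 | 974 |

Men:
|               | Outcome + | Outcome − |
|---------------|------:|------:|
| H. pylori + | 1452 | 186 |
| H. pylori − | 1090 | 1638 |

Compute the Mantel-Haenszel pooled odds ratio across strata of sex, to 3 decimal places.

9.794

OR_MH = Σ(aᵢdᵢ/nᵢ) / Σ(bᵢcᵢ/nᵢ), where nᵢ is the stratum total.
Stratum 1 (Women): n = 3951; a·d/n = 1778·974/3951 = 438.3123; b·c/n = 217·982/3951 = 53.9342
Stratum 2 (Men): n = 4366; a·d/n = 1452·1638/4366 = 544.7494; b·c/n = 186·1090/4366 = 46.4361
OR_MH = (438.3123 + 544.7494) / (53.9342 + 46.4361) = 983.0618 / 100.3703 = 9.79435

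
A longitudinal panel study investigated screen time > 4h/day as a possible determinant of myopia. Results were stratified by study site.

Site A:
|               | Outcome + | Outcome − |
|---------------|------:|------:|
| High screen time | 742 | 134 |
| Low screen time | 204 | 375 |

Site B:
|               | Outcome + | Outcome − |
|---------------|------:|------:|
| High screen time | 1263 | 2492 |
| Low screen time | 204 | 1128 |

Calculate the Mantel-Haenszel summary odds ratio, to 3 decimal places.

3.970

OR_MH = Σ(aᵢdᵢ/nᵢ) / Σ(bᵢcᵢ/nᵢ), where nᵢ is the stratum total.
Stratum 1 (Site A): n = 1455; a·d/n = 742·375/1455 = 191.2371; b·c/n = 134·204/1455 = 18.7876
Stratum 2 (Site B): n = 5087; a·d/n = 1263·1128/5087 = 280.0598; b·c/n = 2492·204/5087 = 99.9347
OR_MH = (191.2371 + 280.0598) / (18.7876 + 99.9347) = 471.2969 / 118.7224 = 3.96974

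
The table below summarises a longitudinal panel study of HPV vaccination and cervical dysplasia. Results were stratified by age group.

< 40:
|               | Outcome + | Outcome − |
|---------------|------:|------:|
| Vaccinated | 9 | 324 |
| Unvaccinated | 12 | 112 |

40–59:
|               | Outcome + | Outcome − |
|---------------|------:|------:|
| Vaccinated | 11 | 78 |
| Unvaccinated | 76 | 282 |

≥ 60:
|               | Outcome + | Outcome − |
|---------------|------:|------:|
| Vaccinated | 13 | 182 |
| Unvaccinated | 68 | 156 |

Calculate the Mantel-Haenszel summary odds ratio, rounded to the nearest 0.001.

0.273

OR_MH = Σ(aᵢdᵢ/nᵢ) / Σ(bᵢcᵢ/nᵢ), where nᵢ is the stratum total.
Stratum 1 (< 40): n = 457; a·d/n = 9·112/457 = 2.2057; b·c/n = 324·12/457 = 8.5077
Stratum 2 (40–59): n = 447; a·d/n = 11·282/447 = 6.9396; b·c/n = 78·76/447 = 13.2617
Stratum 3 (≥ 60): n = 419; a·d/n = 13·156/419 = 4.8401; b·c/n = 182·68/419 = 29.5370
OR_MH = (2.2057 + 6.9396 + 4.8401) / (8.5077 + 13.2617 + 29.5370) = 13.9854 / 51.3064 = 0.27259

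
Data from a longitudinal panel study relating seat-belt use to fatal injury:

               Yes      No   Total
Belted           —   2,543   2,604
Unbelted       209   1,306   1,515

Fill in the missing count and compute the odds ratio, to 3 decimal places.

The missing cell is in the exposed row: 2604 − 2543 = 61.
So a = 61, b = 2543, c = 209, d = 1306.
OR = (a·d)/(b·c) = (61 × 1306) / (2543 × 209) = 79666 / 531487 = 0.14989

0.150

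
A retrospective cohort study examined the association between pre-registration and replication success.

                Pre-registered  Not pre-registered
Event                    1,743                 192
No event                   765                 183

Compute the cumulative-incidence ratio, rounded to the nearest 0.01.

1.36

Reading the table with exposure as columns: a = 1743 (Pre-registered, case), b = 765 (Pre-registered, non-case), c = 192 (Not pre-registered, case), d = 183.
Risk in exposed = 1743/2508 = 0.69498; risk in unexposed = 192/375 = 0.51200.
RR = 0.69498 / 0.51200 = 1.35738
The risk among the exposed is 1.36 times that among the unexposed.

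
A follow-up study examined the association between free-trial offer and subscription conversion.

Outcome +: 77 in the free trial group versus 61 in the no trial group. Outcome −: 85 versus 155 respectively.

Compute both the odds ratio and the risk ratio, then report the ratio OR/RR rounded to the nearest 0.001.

From the description: a = 77, b = 85, c = 61, d = 155.
OR = (77·155)/(85·61) = 11935/5185 = 2.30183
Risk in exposed = 77/162 = 0.47531; risk in unexposed = 61/216 = 0.28241; RR = 1.68306
OR/RR = 2.30183 / 1.68306 = 1.36765
The outcome is not rare, so the OR lies further from 1 than the RR.

1.368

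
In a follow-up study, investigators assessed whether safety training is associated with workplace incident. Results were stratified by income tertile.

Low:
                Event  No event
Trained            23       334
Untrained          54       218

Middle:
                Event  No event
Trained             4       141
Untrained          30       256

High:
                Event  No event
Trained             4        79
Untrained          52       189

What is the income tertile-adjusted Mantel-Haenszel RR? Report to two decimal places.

RR_MH = Σ(aᵢ·n₀ᵢ/nᵢ) / Σ(cᵢ·n₁ᵢ/nᵢ), with n₁ᵢ = aᵢ+bᵢ (exposed), n₀ᵢ = cᵢ+dᵢ (unexposed), nᵢ = n₁ᵢ+n₀ᵢ.
Stratum 1 (Low): n₁ = 357, n₀ = 272, n = 629; a·n₀/n = 23·272/629 = 9.9459; c·n₁/n = 54·357/629 = 30.6486
Stratum 2 (Middle): n₁ = 145, n₀ = 286, n = 431; a·n₀/n = 4·286/431 = 2.6543; c·n₁/n = 30·145/431 = 10.0928
Stratum 3 (High): n₁ = 83, n₀ = 241, n = 324; a·n₀/n = 4·241/324 = 2.9753; c·n₁/n = 52·83/324 = 13.3210
RR_MH = (9.9459 + 2.6543 + 2.9753) / (30.6486 + 10.0928 + 13.3210) = 15.5755 / 54.0624 = 0.28810

0.29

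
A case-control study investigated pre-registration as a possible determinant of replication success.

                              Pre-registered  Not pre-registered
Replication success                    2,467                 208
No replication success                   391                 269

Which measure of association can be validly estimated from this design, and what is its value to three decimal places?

8.160

Reading the table with exposure as columns: a = 2467 (Pre-registered, case), b = 391 (Pre-registered, non-case), c = 208 (Not pre-registered, case), d = 269.
This is a case-control study: participants were sampled on outcome status, so risks in the source population cannot be estimated directly — relative risk is not valid here. The odds ratio is the appropriate measure.
OR = (a·d)/(b·c) = (2467 × 269) / (391 × 208) = 663623 / 81328 = 8.15983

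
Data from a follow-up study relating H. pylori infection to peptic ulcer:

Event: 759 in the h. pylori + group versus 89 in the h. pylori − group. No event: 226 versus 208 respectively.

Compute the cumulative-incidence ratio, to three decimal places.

2.571

From the description: a = 759, b = 226, c = 89, d = 208.
Risk in exposed = 759/985 = 0.77056; risk in unexposed = 89/297 = 0.29966.
RR = 0.77056 / 0.29966 = 2.57141
The risk among the exposed is 2.57 times that among the unexposed.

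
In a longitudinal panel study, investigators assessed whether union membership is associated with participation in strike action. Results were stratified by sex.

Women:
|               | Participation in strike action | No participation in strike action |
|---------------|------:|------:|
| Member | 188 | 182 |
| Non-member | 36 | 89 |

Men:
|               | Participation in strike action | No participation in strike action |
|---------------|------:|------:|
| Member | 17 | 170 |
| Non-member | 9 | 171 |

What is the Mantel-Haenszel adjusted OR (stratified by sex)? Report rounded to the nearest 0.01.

OR_MH = Σ(aᵢdᵢ/nᵢ) / Σ(bᵢcᵢ/nᵢ), where nᵢ is the stratum total.
Stratum 1 (Women): n = 495; a·d/n = 188·89/495 = 33.8020; b·c/n = 182·36/495 = 13.2364
Stratum 2 (Men): n = 367; a·d/n = 17·171/367 = 7.9210; b·c/n = 170·9/367 = 4.1689
OR_MH = (33.8020 + 7.9210) / (13.2364 + 4.1689) = 41.7230 / 17.4053 = 2.39714

2.40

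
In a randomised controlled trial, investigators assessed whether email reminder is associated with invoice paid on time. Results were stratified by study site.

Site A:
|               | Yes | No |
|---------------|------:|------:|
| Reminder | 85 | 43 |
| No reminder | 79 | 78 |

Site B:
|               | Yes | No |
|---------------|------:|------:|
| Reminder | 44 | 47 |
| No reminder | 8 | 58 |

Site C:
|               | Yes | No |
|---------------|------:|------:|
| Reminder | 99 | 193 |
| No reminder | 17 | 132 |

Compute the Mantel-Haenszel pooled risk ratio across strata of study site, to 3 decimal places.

RR_MH = Σ(aᵢ·n₀ᵢ/nᵢ) / Σ(cᵢ·n₁ᵢ/nᵢ), with n₁ᵢ = aᵢ+bᵢ (exposed), n₀ᵢ = cᵢ+dᵢ (unexposed), nᵢ = n₁ᵢ+n₀ᵢ.
Stratum 1 (Site A): n₁ = 128, n₀ = 157, n = 285; a·n₀/n = 85·157/285 = 46.8246; c·n₁/n = 79·128/285 = 35.4807
Stratum 2 (Site B): n₁ = 91, n₀ = 66, n = 157; a·n₀/n = 44·66/157 = 18.4968; c·n₁/n = 8·91/157 = 4.6369
Stratum 3 (Site C): n₁ = 292, n₀ = 149, n = 441; a·n₀/n = 99·149/441 = 33.4490; c·n₁/n = 17·292/441 = 11.2562
RR_MH = (46.8246 + 18.4968 + 33.4490) / (35.4807 + 4.6369 + 11.2562) = 98.7704 / 51.3739 = 1.92258

1.923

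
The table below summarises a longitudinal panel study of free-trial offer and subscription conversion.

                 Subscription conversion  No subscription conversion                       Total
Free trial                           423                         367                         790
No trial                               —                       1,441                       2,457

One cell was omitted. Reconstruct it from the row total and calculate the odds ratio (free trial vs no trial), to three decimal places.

1.635

The missing cell is in the unexposed row: 2457 − 1441 = 1016.
So a = 423, b = 367, c = 1016, d = 1441.
OR = (a·d)/(b·c) = (423 × 1441) / (367 × 1016) = 609543 / 372872 = 1.63472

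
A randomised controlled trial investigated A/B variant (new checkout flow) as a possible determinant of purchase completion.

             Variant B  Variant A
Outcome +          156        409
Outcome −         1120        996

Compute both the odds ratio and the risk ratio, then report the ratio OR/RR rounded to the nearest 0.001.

Reading the table with exposure as columns: a = 156 (Variant B, case), b = 1120 (Variant B, non-case), c = 409 (Variant A, case), d = 996.
OR = (156·996)/(1120·409) = 155376/458080 = 0.33919
Risk in exposed = 156/1276 = 0.12226; risk in unexposed = 409/1405 = 0.29110; RR = 0.41998
OR/RR = 0.33919 / 0.41998 = 0.80764
The outcome is not rare, so the OR lies further from 1 than the RR.

0.808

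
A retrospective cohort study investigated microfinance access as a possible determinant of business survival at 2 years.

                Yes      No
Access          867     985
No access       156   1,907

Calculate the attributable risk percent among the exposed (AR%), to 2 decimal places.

Cells: a = 867, b = 985, c = 156, d = 1907.
Risk in exposed = 867/1852 = 0.46814; risk in unexposed = 156/2063 = 0.07562.
RR = 0.46814/0.07562 = 6.19089
AR% = (RR − 1)/RR × 100 = (6.19089 − 1)/6.19089 × 100 = 83.8472%

83.85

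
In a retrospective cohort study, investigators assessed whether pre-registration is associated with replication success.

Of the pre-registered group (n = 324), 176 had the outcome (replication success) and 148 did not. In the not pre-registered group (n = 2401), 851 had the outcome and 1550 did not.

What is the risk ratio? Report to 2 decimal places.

From the description: a = 176, b = 148, c = 851, d = 1550.
Risk in exposed = 176/324 = 0.54321; risk in unexposed = 851/2401 = 0.35444.
RR = 0.54321 / 0.35444 = 1.53261
The risk among the exposed is 1.53 times that among the unexposed.

1.53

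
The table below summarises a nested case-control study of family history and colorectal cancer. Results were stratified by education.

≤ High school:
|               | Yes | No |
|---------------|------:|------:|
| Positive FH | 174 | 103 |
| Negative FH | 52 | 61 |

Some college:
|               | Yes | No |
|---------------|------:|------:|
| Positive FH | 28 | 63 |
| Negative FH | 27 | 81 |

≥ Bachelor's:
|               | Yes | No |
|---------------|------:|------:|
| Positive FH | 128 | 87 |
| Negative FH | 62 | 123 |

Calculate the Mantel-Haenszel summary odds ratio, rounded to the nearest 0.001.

OR_MH = Σ(aᵢdᵢ/nᵢ) / Σ(bᵢcᵢ/nᵢ), where nᵢ is the stratum total.
Stratum 1 (≤ High school): n = 390; a·d/n = 174·61/390 = 27.2154; b·c/n = 103·52/390 = 13.7333
Stratum 2 (Some college): n = 199; a·d/n = 28·81/199 = 11.3970; b·c/n = 63·27/199 = 8.5477
Stratum 3 (≥ Bachelor's): n = 400; a·d/n = 128·123/400 = 39.3600; b·c/n = 87·62/400 = 13.4850
OR_MH = (27.2154 + 11.3970 + 39.3600) / (13.7333 + 8.5477 + 13.4850) = 77.9724 / 35.7661 = 2.18007

2.180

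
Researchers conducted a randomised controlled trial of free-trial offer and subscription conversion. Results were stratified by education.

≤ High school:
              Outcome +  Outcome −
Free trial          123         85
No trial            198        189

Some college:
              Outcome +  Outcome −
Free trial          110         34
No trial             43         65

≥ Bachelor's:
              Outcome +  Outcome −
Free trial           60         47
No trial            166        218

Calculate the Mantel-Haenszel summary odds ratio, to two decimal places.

OR_MH = Σ(aᵢdᵢ/nᵢ) / Σ(bᵢcᵢ/nᵢ), where nᵢ is the stratum total.
Stratum 1 (≤ High school): n = 595; a·d/n = 123·189/595 = 39.0706; b·c/n = 85·198/595 = 28.2857
Stratum 2 (Some college): n = 252; a·d/n = 110·65/252 = 28.3730; b·c/n = 34·43/252 = 5.8016
Stratum 3 (≥ Bachelor's): n = 491; a·d/n = 60·218/491 = 26.6395; b·c/n = 47·166/491 = 15.8900
OR_MH = (39.0706 + 28.3730 + 26.6395) / (28.2857 + 5.8016 + 15.8900) = 94.0831 / 49.9773 = 1.88252

1.88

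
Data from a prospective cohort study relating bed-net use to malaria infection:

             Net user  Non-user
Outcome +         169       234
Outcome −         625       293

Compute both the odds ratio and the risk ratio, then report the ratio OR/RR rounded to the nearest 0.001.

0.706

Reading the table with exposure as columns: a = 169 (Net user, case), b = 625 (Net user, non-case), c = 234 (Non-user, case), d = 293.
OR = (169·293)/(625·234) = 49517/146250 = 0.33858
Risk in exposed = 169/794 = 0.21285; risk in unexposed = 234/527 = 0.44402; RR = 0.47936
OR/RR = 0.33858 / 0.47936 = 0.70631
The outcome is not rare, so the OR lies further from 1 than the RR.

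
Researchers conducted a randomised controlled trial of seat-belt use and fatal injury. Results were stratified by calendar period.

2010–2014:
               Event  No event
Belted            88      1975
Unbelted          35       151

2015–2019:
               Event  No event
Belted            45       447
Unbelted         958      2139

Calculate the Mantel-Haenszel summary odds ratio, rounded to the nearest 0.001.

OR_MH = Σ(aᵢdᵢ/nᵢ) / Σ(bᵢcᵢ/nᵢ), where nᵢ is the stratum total.
Stratum 1 (2010–2014): n = 2249; a·d/n = 88·151/2249 = 5.9084; b·c/n = 1975·35/2249 = 30.7359
Stratum 2 (2015–2019): n = 3589; a·d/n = 45·2139/3589 = 26.8194; b·c/n = 447·958/3589 = 119.3162
OR_MH = (5.9084 + 26.8194) / (30.7359 + 119.3162) = 32.7279 / 150.0521 = 0.21811

0.218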